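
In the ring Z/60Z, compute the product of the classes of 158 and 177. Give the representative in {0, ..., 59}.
6

Reduce the factors first: 158 ≡ 38, 177 ≡ 57 (mod 60), so 158 · 177 ≡ 38 · 57 (mod 60). 38 · 57 = 2166. Dividing by 60: 2166 = 36·60 + 6. So (158 · 177) mod 60 = 6.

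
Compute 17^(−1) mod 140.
17^(−1) ≡ 33 (mod 140)

Apply the extended Euclidean algorithm to (140, 17), tracking rows (r, s, t) with s·140 + t·17 = r. Each division r_prev = q·r_cur + r_new produces the new row as (previous row) − q·(current row):
  row A: (140, 1, 0)   [1·140 + 0·17 = 140]
  row B: (17, 0, 1)   [0·140 + 1·17 = 17]
  140 = 8·17 + 4   → row C = row A − 8·row B = (4, 1, −8)   [check: 1·140 − 8·17 = 4]
  17 = 4·4 + 1   → row D = row B − 4·row C = (1, −4, 33)   [check: −4·140 + 33·17 = 1]
  4 = 4·1 + 0   → remainder 0, stop. gcd = 1 (last nonzero row D).
The gcd is 1, so 17 is invertible mod 140. The last nonzero row gives −4·140 + 33·17 = 1, so t = 33. So 17^(−1) ≡ 33 (mod 140). Verify: 17 · 33 = 561 ≡ 1 (mod 140). ✓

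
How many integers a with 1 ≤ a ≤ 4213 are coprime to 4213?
3820

The number of a ∈ {1, ..., 4213} with gcd(a, 4213) = 1 is by definition Euler's totient φ(4213). φ is multiplicative, with φ(p^e) = p^e − p^(e−1). Factorise 4213 = 11 · 383. Then
  φ(4213) = (11 − 1) · (383 − 1) = 10 · 382 = 3820.
So there are 3820 such integers.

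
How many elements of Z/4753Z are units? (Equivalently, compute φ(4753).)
Z/4753Z has φ(4753) = 4032 units

An element a ∈ Z/4753Z is a unit iff gcd(a, 4753) = 1, so the number of units is φ(4753). φ is multiplicative, with φ(p^e) = p^e − p^(e−1). Factorise 4753 = 7^2 · 97. Then
  φ(4753) = (7^2 − 7^1) · (97 − 1) = 42 · 96 = 4032.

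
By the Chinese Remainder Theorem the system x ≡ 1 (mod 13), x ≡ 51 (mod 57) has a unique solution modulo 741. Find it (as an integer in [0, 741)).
x ≡ 222 (mod 741); the representative in [0, 741) is 222

The moduli 13, 57 are pairwise coprime, so by the CRT there is a unique solution mod 13·57 = 741.
Solve by successive substitution. Start with x ≡ 1 (mod 13).
  Combine with x ≡ 51 (mod 57): write x = 1 + 13·t and require 1 + 13·t ≡ 51 (mod 57), i.e. 13·t ≡ 51 − 1 ≡ 50 (mod 57). Since 13^(−1) ≡ 22 (mod 57), t ≡ 22·50 ≡ 17 (mod 57). So x ≡ 1 + 13·17 = 222 (mod 741).
Unique solution in [0, 741): x = 222.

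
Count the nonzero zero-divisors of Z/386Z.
Z/386Z has 193 nonzero zero-divisors

In Z/386Z each nonzero element is either a unit (gcd with 386 is 1) or a zero-divisor (gcd > 1). The number of units is φ(386): factorise 386 = 2 · 193, so φ(386) = (2 − 1) · (193 − 1) = 1 · 192 = 192. The nonzero elements number 386 − 1 = 385. Hence the nonzero zero-divisors number 385 − 192 = 193.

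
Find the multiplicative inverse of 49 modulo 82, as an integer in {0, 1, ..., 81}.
49^(−1) ≡ 77 (mod 82)

Apply the extended Euclidean algorithm to (82, 49), tracking rows (r, s, t) with s·82 + t·49 = r. Each division r_prev = q·r_cur + r_new produces the new row as (previous row) − q·(current row):
  row A: (82, 1, 0)   [1·82 + 0·49 = 82]
  row B: (49, 0, 1)   [0·82 + 1·49 = 49]
  82 = 1·49 + 33   → row C = row A − 1·row B = (33, 1, −1)   [check: 1·82 − 1·49 = 33]
  49 = 1·33 + 16   → row D = row B − 1·row C = (16, −1, 2)   [check: −1·82 + 2·49 = 16]
  33 = 2·16 + 1   → row E = row C − 2·row D = (1, 3, −5)   [check: 3·82 − 5·49 = 1]
  16 = 16·1 + 0   → remainder 0, stop. gcd = 1 (last nonzero row E).
The gcd is 1, so 49 is invertible mod 82. The last nonzero row gives 3·82 − 5·49 = 1, so t = −5. So 49^(−1) ≡ −5 ≡ 77 (mod 82). Verify: 49 · 77 = 3773 ≡ 1 (mod 82). ✓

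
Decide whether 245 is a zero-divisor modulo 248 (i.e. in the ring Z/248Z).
gcd(245, 248) = 1, so 245 is a unit in Z/248Z (it has a multiplicative inverse). A unit cannot be a zero-divisor: if 245·b ≡ 0 then multiplying both sides by 245^(−1) gives b ≡ 0. So 245 is not a zero-divisor.

Final answer: NO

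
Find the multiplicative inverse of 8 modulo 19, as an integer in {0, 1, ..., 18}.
Apply the extended Euclidean algorithm to (19, 8), tracking rows (r, s, t) with s·19 + t·8 = r. Each division r_prev = q·r_cur + r_new produces the new row as (previous row) − q·(current row):
  row A: (19, 1, 0)   [1·19 + 0·8 = 19]
  row B: (8, 0, 1)   [0·19 + 1·8 = 8]
  19 = 2·8 + 3   → row C = row A − 2·row B = (3, 1, −2)   [check: 1·19 − 2·8 = 3]
  8 = 2·3 + 2   → row D = row B − 2·row C = (2, −2, 5)   [check: −2·19 + 5·8 = 2]
  3 = 1·2 + 1   → row E = row C − 1·row D = (1, 3, −7)   [check: 3·19 − 7·8 = 1]
  2 = 2·1 + 0   → remainder 0, stop. gcd = 1 (last nonzero row E).
The gcd is 1, so 8 is invertible mod 19. The last nonzero row gives 3·19 − 7·8 = 1, so t = −7. So 8^(−1) ≡ −7 ≡ 12 (mod 19). Verify: 8 · 12 = 96 ≡ 1 (mod 19). ✓

Final answer: 8^(−1) ≡ 12 (mod 19)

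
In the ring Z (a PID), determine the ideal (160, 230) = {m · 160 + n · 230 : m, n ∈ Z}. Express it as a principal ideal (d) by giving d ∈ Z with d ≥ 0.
(160, 230) = (10); d = 10

In the PID Z, (a, b) is generated by gcd(a, b). Compute gcd(230, 160) with the extended Euclidean algorithm, tracking rows (r, s, t) with s·230 + t·160 = r:
  row A: (230, 1, 0)   [1·230 + 0·160 = 230]
  row B: (160, 0, 1)   [0·230 + 1·160 = 160]
  230 = 1·160 + 70   → row C = row A − 1·row B = (70, 1, −1)   [check: 1·230 − 1·160 = 70]
  160 = 2·70 + 20   → row D = row B − 2·row C = (20, −2, 3)   [check: −2·230 + 3·160 = 20]
  70 = 3·20 + 10   → row E = row C − 3·row D = (10, 7, −10)   [check: 7·230 − 10·160 = 10]
  20 = 2·10 + 0   → remainder 0, stop. gcd = 10 (last nonzero row E).
So gcd(160, 230) = 10, with Bézout identity 7·230 − 10·160 = 10. Containment (⊇): the Bézout identity exhibits 10 as an element of (160, 230), giving (10) ⊆ (160, 230). Containment (⊆): since 10 | 160 and 10 | 230 (160 = 10·16, 230 = 10·23), every Z-linear combination of 160 and 230 is divisible by 10, so (160, 230) ⊆ (10). Therefore (160, 230) = (10), d = 10.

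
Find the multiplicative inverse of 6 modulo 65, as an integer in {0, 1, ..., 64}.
6^(−1) ≡ 11 (mod 65)

Apply the extended Euclidean algorithm to (65, 6), tracking rows (r, s, t) with s·65 + t·6 = r. Each division r_prev = q·r_cur + r_new produces the new row as (previous row) − q·(current row):
  row A: (65, 1, 0)   [1·65 + 0·6 = 65]
  row B: (6, 0, 1)   [0·65 + 1·6 = 6]
  65 = 10·6 + 5   → row C = row A − 10·row B = (5, 1, −10)   [check: 1·65 − 10·6 = 5]
  6 = 1·5 + 1   → row D = row B − 1·row C = (1, −1, 11)   [check: −1·65 + 11·6 = 1]
  5 = 5·1 + 0   → remainder 0, stop. gcd = 1 (last nonzero row D).
The gcd is 1, so 6 is invertible mod 65. The last nonzero row gives −1·65 + 11·6 = 1, so t = 11. So 6^(−1) ≡ 11 (mod 65). Verify: 6 · 11 = 66 ≡ 1 (mod 65). ✓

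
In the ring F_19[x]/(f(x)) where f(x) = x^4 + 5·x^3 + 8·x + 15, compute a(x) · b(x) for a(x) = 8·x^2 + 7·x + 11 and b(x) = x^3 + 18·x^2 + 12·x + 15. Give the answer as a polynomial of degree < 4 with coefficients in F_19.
Multiply as integer polynomials: a · b = 8·x^5 + 151·x^4 + 233·x^3 + 402·x^2 + 237·x + 165. Reducing coefficients mod 19: a · b ≡ 8·x^5 + 18·x^4 + 5·x^3 + 3·x^2 + 9·x + 13. Now divide by f(x) = x^4 + 5·x^3 + 8·x + 15 in F_19[x], eliminating the leading term at each step:
  leading term 8·x^5: subtract (8·x)·f(x) = 8·x^5 + 2·x^4 + 7·x^2 + 6·x, leaving 16·x^4 + 5·x^3 + 15·x^2 + 3·x + 13 (coefficients mod 19)
  leading term 16·x^4: subtract (16)·f(x) = 16·x^4 + 4·x^3 + 14·x + 12, leaving x^3 + 15·x^2 + 8·x + 1 (coefficients mod 19)
The degree is now < 4, so this is the remainder. Hence a · b ≡ x^3 + 15·x^2 + 8·x + 1 in F_19[x]/(f).

Final answer: a · b ≡ x^3 + 15·x^2 + 8·x + 1 (mod f(x))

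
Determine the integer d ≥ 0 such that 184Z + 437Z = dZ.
In the PID Z, (a, b) is generated by gcd(a, b). Compute gcd(437, 184) with the extended Euclidean algorithm, tracking rows (r, s, t) with s·437 + t·184 = r:
  row A: (437, 1, 0)   [1·437 + 0·184 = 437]
  row B: (184, 0, 1)   [0·437 + 1·184 = 184]
  437 = 2·184 + 69   → row C = row A − 2·row B = (69, 1, −2)   [check: 1·437 − 2·184 = 69]
  184 = 2·69 + 46   → row D = row B − 2·row C = (46, −2, 5)   [check: −2·437 + 5·184 = 46]
  69 = 1·46 + 23   → row E = row C − 1·row D = (23, 3, −7)   [check: 3·437 − 7·184 = 23]
  46 = 2·23 + 0   → remainder 0, stop. gcd = 23 (last nonzero row E).
So gcd(184, 437) = 23, with Bézout identity 3·437 − 7·184 = 23. Containment (⊇): the Bézout identity exhibits 23 as an element of (184, 437), giving (23) ⊆ (184, 437). Containment (⊆): since 23 | 184 and 23 | 437 (184 = 23·8, 437 = 23·19), every Z-linear combination of 184 and 437 is divisible by 23, so (184, 437) ⊆ (23). Therefore (184, 437) = (23), d = 23.

Final answer: (184, 437) = (23); d = 23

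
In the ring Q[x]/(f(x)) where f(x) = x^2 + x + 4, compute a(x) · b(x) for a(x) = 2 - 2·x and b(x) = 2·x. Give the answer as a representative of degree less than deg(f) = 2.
a · b ≡ 8·x + 16 (mod f(x))

First multiply in Q[x] without reducing: a · b = -4·x^2 + 4·x. Now divide by f(x) = x^2 + x + 4, eliminating the leading term at each step:
  leading term -4·x^2: subtract (-4)·f(x) = -4·x^2 - 4·x - 16, leaving 8·x + 16
The degree is now < 2, so this is the remainder. Hence a · b ≡ 8·x + 16 in Q[x]/(f).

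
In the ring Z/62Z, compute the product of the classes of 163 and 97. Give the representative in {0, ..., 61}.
Reduce the factors first: 163 ≡ 39, 97 ≡ 35 (mod 62), so 163 · 97 ≡ 39 · 35 (mod 62). 39 · 35 = 1365. Dividing by 62: 1365 = 22·62 + 1. So (163 · 97) mod 62 = 1.

Final answer: 1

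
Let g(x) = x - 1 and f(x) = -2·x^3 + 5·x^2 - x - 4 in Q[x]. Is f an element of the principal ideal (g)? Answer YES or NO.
In Q[x] the ideal (g) consists of all multiples of g, so f ∈ (g) iff g | f, i.e. iff the remainder of f on division by g is 0. Divide f by g (g is monic, so eliminate the leading term of the running remainder at each step):
  leading term -2·x^3: subtract (-2·x^2)·g(x) = -2·x^3 + 2·x^2, leaving 3·x^2 - x - 4
  leading term 3·x^2: subtract (3·x)·g(x) = 3·x^2 - 3·x, leaving 2·x - 4
  leading term 2·x: subtract (2)·g(x) = 2·x - 2, leaving -2
The remainder r(x) = -2 ≠ 0 (and deg r < deg g), so g ∤ f, i.e. f ∉ (g).

Final answer: NO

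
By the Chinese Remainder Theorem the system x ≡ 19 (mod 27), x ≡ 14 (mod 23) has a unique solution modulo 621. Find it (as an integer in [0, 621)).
x ≡ 451 (mod 621); the representative in [0, 621) is 451

The moduli 27, 23 are pairwise coprime, so by the CRT there is a unique solution mod 27·23 = 621.
Solve by successive substitution. Start with x ≡ 19 (mod 27).
  Combine with x ≡ 14 (mod 23): write x = 19 + 27·t and require 19 + 27·t ≡ 14 (mod 23), i.e. 27·t ≡ 14 − 19 ≡ 18 (mod 23). Since 27^(−1) ≡ 6 (mod 23) (27 ≡ 4 (mod 23)), t ≡ 6·18 ≡ 16 (mod 23). So x ≡ 19 + 27·16 = 451 (mod 621).
Unique solution in [0, 621): x = 451.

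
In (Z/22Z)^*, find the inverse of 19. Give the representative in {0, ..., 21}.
19^(−1) ≡ 7 (mod 22)

Apply the extended Euclidean algorithm to (22, 19), tracking rows (r, s, t) with s·22 + t·19 = r. Each division r_prev = q·r_cur + r_new produces the new row as (previous row) − q·(current row):
  row A: (22, 1, 0)   [1·22 + 0·19 = 22]
  row B: (19, 0, 1)   [0·22 + 1·19 = 19]
  22 = 1·19 + 3   → row C = row A − 1·row B = (3, 1, −1)   [check: 1·22 − 1·19 = 3]
  19 = 6·3 + 1   → row D = row B − 6·row C = (1, −6, 7)   [check: −6·22 + 7·19 = 1]
  3 = 3·1 + 0   → remainder 0, stop. gcd = 1 (last nonzero row D).
The gcd is 1, so 19 is invertible mod 22. The last nonzero row gives −6·22 + 7·19 = 1, so t = 7. So 19^(−1) ≡ 7 (mod 22). Verify: 19 · 7 = 133 ≡ 1 (mod 22). ✓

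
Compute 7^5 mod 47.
Use repeated squaring. Binary(5) = 101. Walk through the bits of the exponent 5 left-to-right: at each bit after the leading one, square the running value, then multiply by 7 if the bit is 1 (always reducing mod 47):
  bit 1 = 1 (leading): start with 7.
  bit 2 = 0: square 7^2 = 49 ≡ 2 (mod 47).
  bit 3 = 1: square 2^2 = 4; bit is 1, so multiply 4·7 = 28 (mod 47).
Final value: 7^5 ≡ 28 (mod 47).

Final answer: 28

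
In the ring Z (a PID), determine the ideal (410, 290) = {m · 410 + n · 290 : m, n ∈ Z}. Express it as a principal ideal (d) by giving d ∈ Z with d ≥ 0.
(410, 290) = (10); d = 10

In the PID Z, (a, b) is generated by gcd(a, b). Compute gcd(410, 290) with the extended Euclidean algorithm, tracking rows (r, s, t) with s·410 + t·290 = r:
  row A: (410, 1, 0)   [1·410 + 0·290 = 410]
  row B: (290, 0, 1)   [0·410 + 1·290 = 290]
  410 = 1·290 + 120   → row C = row A − 1·row B = (120, 1, −1)   [check: 1·410 − 1·290 = 120]
  290 = 2·120 + 50   → row D = row B − 2·row C = (50, −2, 3)   [check: −2·410 + 3·290 = 50]
  120 = 2·50 + 20   → row E = row C − 2·row D = (20, 5, −7)   [check: 5·410 − 7·290 = 20]
  50 = 2·20 + 10   → row F = row D − 2·row E = (10, −12, 17)   [check: −12·410 + 17·290 = 10]
  20 = 2·10 + 0   → remainder 0, stop. gcd = 10 (last nonzero row F).
So gcd(410, 290) = 10, with Bézout identity −12·410 + 17·290 = 10. Containment (⊇): the Bézout identity exhibits 10 as an element of (410, 290), giving (10) ⊆ (410, 290). Containment (⊆): since 10 | 410 and 10 | 290 (410 = 10·41, 290 = 10·29), every Z-linear combination of 410 and 290 is divisible by 10, so (410, 290) ⊆ (10). Therefore (410, 290) = (10), d = 10.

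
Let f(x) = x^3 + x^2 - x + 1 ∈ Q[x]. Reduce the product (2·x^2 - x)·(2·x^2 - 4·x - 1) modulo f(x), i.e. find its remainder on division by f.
First multiply in Q[x] without reducing: a · b = 4·x^4 - 10·x^3 + 2·x^2 + x. Now divide by f(x) = x^3 + x^2 - x + 1, eliminating the leading term at each step:
  leading term 4·x^4: subtract (4·x)·f(x) = 4·x^4 + 4·x^3 - 4·x^2 + 4·x, leaving -14·x^3 + 6·x^2 - 3·x
  leading term -14·x^3: subtract (-14)·f(x) = -14·x^3 - 14·x^2 + 14·x - 14, leaving 20·x^2 - 17·x + 14
The degree is now < 3, so this is the remainder. Hence a · b ≡ 20·x^2 - 17·x + 14 in Q[x]/(f).

Final answer: a · b ≡ 20·x^2 - 17·x + 14 (mod f(x))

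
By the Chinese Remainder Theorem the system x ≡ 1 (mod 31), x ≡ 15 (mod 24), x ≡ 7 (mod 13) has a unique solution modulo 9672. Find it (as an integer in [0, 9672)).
The moduli 31, 24, 13 are pairwise coprime, so by the CRT there is a unique solution mod 31·24·13 = 9672.
Solve by successive substitution. Start with x ≡ 1 (mod 31).
  Combine with x ≡ 15 (mod 24): write x = 1 + 31·t and require 1 + 31·t ≡ 15 (mod 24), i.e. 31·t ≡ 15 − 1 ≡ 14 (mod 24). Since 31^(−1) ≡ 7 (mod 24) (31 ≡ 7 (mod 24)), t ≡ 7·14 ≡ 2 (mod 24). So x ≡ 1 + 31·2 = 63 (mod 744).
  Combine with x ≡ 7 (mod 13): write x = 63 + 744·t and require 63 + 744·t ≡ 7 (mod 13), i.e. 744·t ≡ 7 − 63 ≡ 9 (mod 13). Since 744^(−1) ≡ 9 (mod 13) (744 ≡ 3 (mod 13)), t ≡ 9·9 ≡ 3 (mod 13). So x ≡ 63 + 744·3 = 2295 (mod 9672).
Unique solution in [0, 9672): x = 2295.

Final answer: x ≡ 2295 (mod 9672); the representative in [0, 9672) is 2295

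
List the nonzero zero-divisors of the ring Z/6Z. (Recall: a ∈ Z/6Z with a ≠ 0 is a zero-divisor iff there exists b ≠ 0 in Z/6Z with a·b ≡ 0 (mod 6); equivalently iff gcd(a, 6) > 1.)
nonzero zero-divisors of Z/6Z = {2, 3, 4}

An element a ∈ Z/6Z (with a ≠ 0) is a zero-divisor iff gcd(a, 6) > 1 (because a is a unit precisely when gcd(a, n) = 1, and in Z/nZ every nonzero, non-unit element is a zero-divisor). Scan a = 1, ..., 5 and keep those with gcd(a, 6) > 1:
  gcd(2, 6) = 2, gcd(3, 6) = 3, gcd(4, 6) = 2.
All other a ∈ {1, ..., 5} have gcd(a, 6) = 1 and are units. So the nonzero zero-divisors are exactly the 3 values of a appearing in this scan.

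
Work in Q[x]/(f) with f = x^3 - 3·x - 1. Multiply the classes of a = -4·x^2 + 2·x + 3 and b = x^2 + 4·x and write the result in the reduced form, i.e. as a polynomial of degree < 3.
First multiply in Q[x] without reducing: a · b = -4·x^4 - 14·x^3 + 11·x^2 + 12·x. Now divide by f(x) = x^3 - 3·x - 1, eliminating the leading term at each step:
  leading term -4·x^4: subtract (-4·x)·f(x) = -4·x^4 + 12·x^2 + 4·x, leaving -14·x^3 - x^2 + 8·x
  leading term -14·x^3: subtract (-14)·f(x) = -14·x^3 + 42·x + 14, leaving -x^2 - 34·x - 14
The degree is now < 3, so this is the remainder. Hence a · b ≡ -x^2 - 34·x - 14 in Q[x]/(f).

Final answer: a · b ≡ -x^2 - 34·x - 14 (mod f(x))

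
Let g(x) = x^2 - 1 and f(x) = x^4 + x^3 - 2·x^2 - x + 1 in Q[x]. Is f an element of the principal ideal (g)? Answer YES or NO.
In Q[x] the ideal (g) consists of all multiples of g, so f ∈ (g) iff g | f, i.e. iff the remainder of f on division by g is 0. Divide f by g (g is monic, so eliminate the leading term of the running remainder at each step):
  leading term x^4: subtract (x^2)·g(x) = x^4 - x^2, leaving x^3 - x^2 - x + 1
  leading term x^3: subtract (x)·g(x) = x^3 - x, leaving 1 - x^2
  leading term -x^2: subtract (-1)·g(x) = 1 - x^2, leaving 0
The remainder is 0, so f(x) = g(x) · h(x) with h(x) = x^2 + x - 1. Hence g | f, i.e. f ∈ (g).

Final answer: YES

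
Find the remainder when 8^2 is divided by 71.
64

Use repeated squaring. Binary(2) = 10. Walk through the bits of the exponent 2 left-to-right: at each bit after the leading one, square the running value, then multiply by 8 if the bit is 1 (always reducing mod 71):
  bit 1 = 1 (leading): start with 8.
  bit 2 = 0: square 8^2 = 64 (mod 71).
Final value: 8^2 ≡ 64 (mod 71).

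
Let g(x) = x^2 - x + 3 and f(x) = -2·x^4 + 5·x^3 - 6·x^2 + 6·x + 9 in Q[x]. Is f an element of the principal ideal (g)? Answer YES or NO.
In Q[x] the ideal (g) consists of all multiples of g, so f ∈ (g) iff g | f, i.e. iff the remainder of f on division by g is 0. Divide f by g (g is monic, so eliminate the leading term of the running remainder at each step):
  leading term -2·x^4: subtract (-2·x^2)·g(x) = -2·x^4 + 2·x^3 - 6·x^2, leaving 3·x^3 + 6·x + 9
  leading term 3·x^3: subtract (3·x)·g(x) = 3·x^3 - 3·x^2 + 9·x, leaving 3·x^2 - 3·x + 9
  leading term 3·x^2: subtract (3)·g(x) = 3·x^2 - 3·x + 9, leaving 0
The remainder is 0, so f(x) = g(x) · h(x) with h(x) = -2·x^2 + 3·x + 3. Hence g | f, i.e. f ∈ (g).

Final answer: YES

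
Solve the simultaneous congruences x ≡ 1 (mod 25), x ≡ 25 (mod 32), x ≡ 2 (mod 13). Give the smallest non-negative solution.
The moduli 25, 32, 13 are pairwise coprime, so by the CRT there is a unique solution mod 25·32·13 = 10400.
Solve by successive substitution. Start with x ≡ 1 (mod 25).
  Combine with x ≡ 25 (mod 32): write x = 1 + 25·t and require 1 + 25·t ≡ 25 (mod 32), i.e. 25·t ≡ 25 − 1 ≡ 24 (mod 32). Since 25^(−1) ≡ 9 (mod 32), t ≡ 9·24 ≡ 24 (mod 32). So x ≡ 1 + 25·24 = 601 (mod 800).
  Combine with x ≡ 2 (mod 13): write x = 601 + 800·t and require 601 + 800·t ≡ 2 (mod 13), i.e. 800·t ≡ 2 − 601 ≡ 12 (mod 13). Since 800^(−1) ≡ 2 (mod 13) (800 ≡ 7 (mod 13)), t ≡ 2·12 ≡ 11 (mod 13). So x ≡ 601 + 800·11 = 9401 (mod 10400).
Unique solution in [0, 10400): x = 9401.

Final answer: x ≡ 9401 (mod 10400); the representative in [0, 10400) is 9401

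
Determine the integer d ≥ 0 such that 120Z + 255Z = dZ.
In the PID Z, (a, b) is generated by gcd(a, b). Compute gcd(255, 120) with the extended Euclidean algorithm, tracking rows (r, s, t) with s·255 + t·120 = r:
  row A: (255, 1, 0)   [1·255 + 0·120 = 255]
  row B: (120, 0, 1)   [0·255 + 1·120 = 120]
  255 = 2·120 + 15   → row C = row A − 2·row B = (15, 1, −2)   [check: 1·255 − 2·120 = 15]
  120 = 8·15 + 0   → remainder 0, stop. gcd = 15 (last nonzero row C).
So gcd(120, 255) = 15, with Bézout identity 1·255 − 2·120 = 15. Containment (⊇): the Bézout identity exhibits 15 as an element of (120, 255), giving (15) ⊆ (120, 255). Containment (⊆): since 15 | 120 and 15 | 255 (120 = 15·8, 255 = 15·17), every Z-linear combination of 120 and 255 is divisible by 15, so (120, 255) ⊆ (15). Therefore (120, 255) = (15), d = 15.

Final answer: (120, 255) = (15); d = 15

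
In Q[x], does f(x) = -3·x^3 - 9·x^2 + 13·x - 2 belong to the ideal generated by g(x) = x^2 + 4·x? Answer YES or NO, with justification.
In Q[x] the ideal (g) consists of all multiples of g, so f ∈ (g) iff g | f, i.e. iff the remainder of f on division by g is 0. Divide f by g (g is monic, so eliminate the leading term of the running remainder at each step):
  leading term -3·x^3: subtract (-3·x)·g(x) = -3·x^3 - 12·x^2, leaving 3·x^2 + 13·x - 2
  leading term 3·x^2: subtract (3)·g(x) = 3·x^2 + 12·x, leaving x - 2
The remainder r(x) = x - 2 ≠ 0 (and deg r < deg g), so g ∤ f, i.e. f ∉ (g).

Final answer: NO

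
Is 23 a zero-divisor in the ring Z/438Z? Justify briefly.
gcd(23, 438) = 1, so 23 is a unit in Z/438Z (it has a multiplicative inverse). A unit cannot be a zero-divisor: if 23·b ≡ 0 then multiplying both sides by 23^(−1) gives b ≡ 0. So 23 is not a zero-divisor.

Final answer: NO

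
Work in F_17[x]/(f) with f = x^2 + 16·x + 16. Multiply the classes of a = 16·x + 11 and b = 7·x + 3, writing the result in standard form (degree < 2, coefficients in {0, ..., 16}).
Multiply as integer polynomials: a · b = 112·x^2 + 125·x + 33. Reducing coefficients mod 17: a · b ≡ 10·x^2 + 6·x + 16. Now divide by f(x) = x^2 + 16·x + 16 in F_17[x], eliminating the leading term at each step:
  leading term 10·x^2: subtract (10)·f(x) = 10·x^2 + 7·x + 7, leaving 16·x + 9 (coefficients mod 17)
The degree is now < 2, so this is the remainder. Hence a · b ≡ 16·x + 9 in F_17[x]/(f).

Final answer: a · b ≡ 16·x + 9 (mod f(x))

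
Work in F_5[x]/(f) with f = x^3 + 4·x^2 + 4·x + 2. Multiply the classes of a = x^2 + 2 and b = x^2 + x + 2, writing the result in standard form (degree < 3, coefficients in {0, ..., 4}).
a · b ≡ 2·x^2 + 2·x (mod f(x))

Multiply as integer polynomials: a · b = x^4 + x^3 + 4·x^2 + 2·x + 4. Reducing coefficients mod 5: a · b ≡ x^4 + x^3 + 4·x^2 + 2·x + 4. Now divide by f(x) = x^3 + 4·x^2 + 4·x + 2 in F_5[x], eliminating the leading term at each step:
  leading term x^4: subtract (x)·f(x) = x^4 + 4·x^3 + 4·x^2 + 2·x, leaving 2·x^3 + 4 (coefficients mod 5)
  leading term 2·x^3: subtract (2)·f(x) = 2·x^3 + 3·x^2 + 3·x + 4, leaving 2·x^2 + 2·x (coefficients mod 5)
The degree is now < 3, so this is the remainder. Hence a · b ≡ 2·x^2 + 2·x in F_5[x]/(f).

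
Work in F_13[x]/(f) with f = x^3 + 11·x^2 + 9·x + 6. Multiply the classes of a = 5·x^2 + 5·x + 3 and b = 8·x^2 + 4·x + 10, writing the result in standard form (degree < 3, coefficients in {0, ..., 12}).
Multiply as integer polynomials: a · b = 40·x^4 + 60·x^3 + 94·x^2 + 62·x + 30. Reducing coefficients mod 13: a · b ≡ x^4 + 8·x^3 + 3·x^2 + 10·x + 4. Now divide by f(x) = x^3 + 11·x^2 + 9·x + 6 in F_13[x], eliminating the leading term at each step:
  leading term x^4: subtract (x)·f(x) = x^4 + 11·x^3 + 9·x^2 + 6·x, leaving 10·x^3 + 7·x^2 + 4·x + 4 (coefficients mod 13)
  leading term 10·x^3: subtract (10)·f(x) = 10·x^3 + 6·x^2 + 12·x + 8, leaving x^2 + 5·x + 9 (coefficients mod 13)
The degree is now < 3, so this is the remainder. Hence a · b ≡ x^2 + 5·x + 9 in F_13[x]/(f).

Final answer: a · b ≡ x^2 + 5·x + 9 (mod f(x))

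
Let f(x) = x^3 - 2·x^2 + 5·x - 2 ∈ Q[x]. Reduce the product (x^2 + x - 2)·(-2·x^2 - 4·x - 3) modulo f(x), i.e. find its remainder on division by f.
a · b ≡ -13·x^2 + 51·x - 14 (mod f(x))

First multiply in Q[x] without reducing: a · b = -2·x^4 - 6·x^3 - 3·x^2 + 5·x + 6. Now divide by f(x) = x^3 - 2·x^2 + 5·x - 2, eliminating the leading term at each step:
  leading term -2·x^4: subtract (-2·x)·f(x) = -2·x^4 + 4·x^3 - 10·x^2 + 4·x, leaving -10·x^3 + 7·x^2 + x + 6
  leading term -10·x^3: subtract (-10)·f(x) = -10·x^3 + 20·x^2 - 50·x + 20, leaving -13·x^2 + 51·x - 14
The degree is now < 3, so this is the remainder. Hence a · b ≡ -13·x^2 + 51·x - 14 in Q[x]/(f).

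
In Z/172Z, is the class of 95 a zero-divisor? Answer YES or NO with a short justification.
NO

gcd(95, 172) = 1, so 95 is a unit in Z/172Z (it has a multiplicative inverse). A unit cannot be a zero-divisor: if 95·b ≡ 0 then multiplying both sides by 95^(−1) gives b ≡ 0. So 95 is not a zero-divisor.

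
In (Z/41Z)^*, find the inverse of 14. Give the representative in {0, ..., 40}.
Apply the extended Euclidean algorithm to (41, 14), tracking rows (r, s, t) with s·41 + t·14 = r. Each division r_prev = q·r_cur + r_new produces the new row as (previous row) − q·(current row):
  row A: (41, 1, 0)   [1·41 + 0·14 = 41]
  row B: (14, 0, 1)   [0·41 + 1·14 = 14]
  41 = 2·14 + 13   → row C = row A − 2·row B = (13, 1, −2)   [check: 1·41 − 2·14 = 13]
  14 = 1·13 + 1   → row D = row B − 1·row C = (1, −1, 3)   [check: −1·41 + 3·14 = 1]
  13 = 13·1 + 0   → remainder 0, stop. gcd = 1 (last nonzero row D).
The gcd is 1, so 14 is invertible mod 41. The last nonzero row gives −1·41 + 3·14 = 1, so t = 3. So 14^(−1) ≡ 3 (mod 41). Verify: 14 · 3 = 42 ≡ 1 (mod 41). ✓

Final answer: 14^(−1) ≡ 3 (mod 41)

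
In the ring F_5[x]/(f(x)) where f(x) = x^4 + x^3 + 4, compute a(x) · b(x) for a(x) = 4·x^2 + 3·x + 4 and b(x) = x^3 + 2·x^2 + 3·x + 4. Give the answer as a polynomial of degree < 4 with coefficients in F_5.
Multiply as integer polynomials: a · b = 4·x^5 + 11·x^4 + 22·x^3 + 33·x^2 + 24·x + 16. Reducing coefficients mod 5: a · b ≡ 4·x^5 + x^4 + 2·x^3 + 3·x^2 + 4·x + 1. Now divide by f(x) = x^4 + x^3 + 4 in F_5[x], eliminating the leading term at each step:
  leading term 4·x^5: subtract (4·x)·f(x) = 4·x^5 + 4·x^4 + x, leaving 2·x^4 + 2·x^3 + 3·x^2 + 3·x + 1 (coefficients mod 5)
  leading term 2·x^4: subtract (2)·f(x) = 2·x^4 + 2·x^3 + 3, leaving 3·x^2 + 3·x + 3 (coefficients mod 5)
The degree is now < 4, so this is the remainder. Hence a · b ≡ 3·x^2 + 3·x + 3 in F_5[x]/(f).

Final answer: a · b ≡ 3·x^2 + 3·x + 3 (mod f(x))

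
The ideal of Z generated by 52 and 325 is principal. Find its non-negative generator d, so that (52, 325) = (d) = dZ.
(52, 325) = (13); d = 13

In the PID Z, (a, b) is generated by gcd(a, b). Compute gcd(325, 52) with the extended Euclidean algorithm, tracking rows (r, s, t) with s·325 + t·52 = r:
  row A: (325, 1, 0)   [1·325 + 0·52 = 325]
  row B: (52, 0, 1)   [0·325 + 1·52 = 52]
  325 = 6·52 + 13   → row C = row A − 6·row B = (13, 1, −6)   [check: 1·325 − 6·52 = 13]
  52 = 4·13 + 0   → remainder 0, stop. gcd = 13 (last nonzero row C).
So gcd(52, 325) = 13, with Bézout identity 1·325 − 6·52 = 13. Containment (⊇): the Bézout identity exhibits 13 as an element of (52, 325), giving (13) ⊆ (52, 325). Containment (⊆): since 13 | 52 and 13 | 325 (52 = 13·4, 325 = 13·25), every Z-linear combination of 52 and 325 is divisible by 13, so (52, 325) ⊆ (13). Therefore (52, 325) = (13), d = 13.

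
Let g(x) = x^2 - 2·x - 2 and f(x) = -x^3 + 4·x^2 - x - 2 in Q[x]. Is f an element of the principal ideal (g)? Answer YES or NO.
NO

In Q[x] the ideal (g) consists of all multiples of g, so f ∈ (g) iff g | f, i.e. iff the remainder of f on division by g is 0. Divide f by g (g is monic, so eliminate the leading term of the running remainder at each step):
  leading term -x^3: subtract (-x)·g(x) = -x^3 + 2·x^2 + 2·x, leaving 2·x^2 - 3·x - 2
  leading term 2·x^2: subtract (2)·g(x) = 2·x^2 - 4·x - 4, leaving x + 2
The remainder r(x) = x + 2 ≠ 0 (and deg r < deg g), so g ∤ f, i.e. f ∉ (g).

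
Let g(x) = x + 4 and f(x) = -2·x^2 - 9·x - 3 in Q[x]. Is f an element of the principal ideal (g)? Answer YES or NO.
In Q[x] the ideal (g) consists of all multiples of g, so f ∈ (g) iff g | f, i.e. iff the remainder of f on division by g is 0. Divide f by g (g is monic, so eliminate the leading term of the running remainder at each step):
  leading term -2·x^2: subtract (-2·x)·g(x) = -2·x^2 - 8·x, leaving -x - 3
  leading term -x: subtract (-1)·g(x) = -x - 4, leaving 1
The remainder r(x) = 1 ≠ 0 (and deg r < deg g), so g ∤ f, i.e. f ∉ (g).

Final answer: NO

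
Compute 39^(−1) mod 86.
39^(−1) ≡ 75 (mod 86)

Apply the extended Euclidean algorithm to (86, 39), tracking rows (r, s, t) with s·86 + t·39 = r. Each division r_prev = q·r_cur + r_new produces the new row as (previous row) − q·(current row):
  row A: (86, 1, 0)   [1·86 + 0·39 = 86]
  row B: (39, 0, 1)   [0·86 + 1·39 = 39]
  86 = 2·39 + 8   → row C = row A − 2·row B = (8, 1, −2)   [check: 1·86 − 2·39 = 8]
  39 = 4·8 + 7   → row D = row B − 4·row C = (7, −4, 9)   [check: −4·86 + 9·39 = 7]
  8 = 1·7 + 1   → row E = row C − 1·row D = (1, 5, −11)   [check: 5·86 − 11·39 = 1]
  7 = 7·1 + 0   → remainder 0, stop. gcd = 1 (last nonzero row E).
The gcd is 1, so 39 is invertible mod 86. The last nonzero row gives 5·86 − 11·39 = 1, so t = −11. So 39^(−1) ≡ −11 ≡ 75 (mod 86). Verify: 39 · 75 = 2925 ≡ 1 (mod 86). ✓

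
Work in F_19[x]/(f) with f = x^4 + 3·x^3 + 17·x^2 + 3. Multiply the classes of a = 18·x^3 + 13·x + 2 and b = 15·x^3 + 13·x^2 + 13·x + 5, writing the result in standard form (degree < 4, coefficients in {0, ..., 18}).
Multiply as integer polynomials: a · b = 270·x^6 + 234·x^5 + 429·x^4 + 289·x^3 + 195·x^2 + 91·x + 10. Reducing coefficients mod 19: a · b ≡ 4·x^6 + 6·x^5 + 11·x^4 + 4·x^3 + 5·x^2 + 15·x + 10. Now divide by f(x) = x^4 + 3·x^3 + 17·x^2 + 3 in F_19[x], eliminating the leading term at each step:
  leading term 4·x^6: subtract (4·x^2)·f(x) = 4·x^6 + 12·x^5 + 11·x^4 + 12·x^2, leaving 13·x^5 + 4·x^3 + 12·x^2 + 15·x + 10 (coefficients mod 19)
  leading term 13·x^5: subtract (13·x)·f(x) = 13·x^5 + x^4 + 12·x^3 + x, leaving 18·x^4 + 11·x^3 + 12·x^2 + 14·x + 10 (coefficients mod 19)
  leading term 18·x^4: subtract (18)·f(x) = 18·x^4 + 16·x^3 + 2·x^2 + 16, leaving 14·x^3 + 10·x^2 + 14·x + 13 (coefficients mod 19)
The degree is now < 4, so this is the remainder. Hence a · b ≡ 14·x^3 + 10·x^2 + 14·x + 13 in F_19[x]/(f).

Final answer: a · b ≡ 14·x^3 + 10·x^2 + 14·x + 13 (mod f(x))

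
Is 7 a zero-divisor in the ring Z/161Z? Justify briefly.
YES

gcd(7, 161) = 7 > 1, so 7 is not a unit in Z/161Z. In Z/nZ every nonzero non-unit is a zero-divisor: explicitly, take b = 161/gcd = 23 ≠ 0 (mod 161); then 7·23 = 161 = 1·161, i.e. 7·23 ≡ 0 (mod 161). So 7 is a zero-divisor.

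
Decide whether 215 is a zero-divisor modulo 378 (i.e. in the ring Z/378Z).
gcd(215, 378) = 1, so 215 is a unit in Z/378Z (it has a multiplicative inverse). A unit cannot be a zero-divisor: if 215·b ≡ 0 then multiplying both sides by 215^(−1) gives b ≡ 0. So 215 is not a zero-divisor.

Final answer: NO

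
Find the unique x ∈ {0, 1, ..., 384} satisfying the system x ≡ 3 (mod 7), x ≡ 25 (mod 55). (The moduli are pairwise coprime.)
The moduli 7, 55 are pairwise coprime, so by the CRT there is a unique solution mod 7·55 = 385.
Solve by successive substitution. Start with x ≡ 3 (mod 7).
  Combine with x ≡ 25 (mod 55): write x = 3 + 7·t and require 3 + 7·t ≡ 25 (mod 55), i.e. 7·t ≡ 25 − 3 ≡ 22 (mod 55). Since 7^(−1) ≡ 8 (mod 55), t ≡ 8·22 ≡ 11 (mod 55). So x ≡ 3 + 7·11 = 80 (mod 385).
Unique solution in [0, 385): x = 80.

Final answer: x ≡ 80 (mod 385); the representative in [0, 385) is 80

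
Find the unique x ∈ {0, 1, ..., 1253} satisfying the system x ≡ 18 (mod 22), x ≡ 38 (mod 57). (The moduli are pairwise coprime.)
The moduli 22, 57 are pairwise coprime, so by the CRT there is a unique solution mod 22·57 = 1254.
Solve by successive substitution. Start with x ≡ 18 (mod 22).
  Combine with x ≡ 38 (mod 57): write x = 18 + 22·t and require 18 + 22·t ≡ 38 (mod 57), i.e. 22·t ≡ 38 − 18 ≡ 20 (mod 57). Since 22^(−1) ≡ 13 (mod 57), t ≡ 13·20 ≡ 32 (mod 57). So x ≡ 18 + 22·32 = 722 (mod 1254).
Unique solution in [0, 1254): x = 722.

Final answer: x ≡ 722 (mod 1254); the representative in [0, 1254) is 722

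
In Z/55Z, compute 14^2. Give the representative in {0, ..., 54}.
Use repeated squaring. Binary(2) = 10. Walk through the bits of the exponent 2 left-to-right: at each bit after the leading one, square the running value, then multiply by 14 if the bit is 1 (always reducing mod 55):
  bit 1 = 1 (leading): start with 14.
  bit 2 = 0: square 14^2 = 196 ≡ 31 (mod 55).
Final value: 14^2 ≡ 31 (mod 55).

Final answer: 31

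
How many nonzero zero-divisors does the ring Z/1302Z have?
Z/1302Z has 941 nonzero zero-divisors

In Z/1302Z each nonzero element is either a unit (gcd with 1302 is 1) or a zero-divisor (gcd > 1). The number of units is φ(1302): factorise 1302 = 2 · 3 · 7 · 31, so φ(1302) = (2 − 1) · (3 − 1) · (7 − 1) · (31 − 1) = 1 · 2 · 6 · 30 = 360. The nonzero elements number 1302 − 1 = 1301. Hence the nonzero zero-divisors number 1301 − 360 = 941.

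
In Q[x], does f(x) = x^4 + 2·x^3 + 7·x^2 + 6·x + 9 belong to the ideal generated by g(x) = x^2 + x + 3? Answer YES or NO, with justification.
In Q[x] the ideal (g) consists of all multiples of g, so f ∈ (g) iff g | f, i.e. iff the remainder of f on division by g is 0. Divide f by g (g is monic, so eliminate the leading term of the running remainder at each step):
  leading term x^4: subtract (x^2)·g(x) = x^4 + x^3 + 3·x^2, leaving x^3 + 4·x^2 + 6·x + 9
  leading term x^3: subtract (x)·g(x) = x^3 + x^2 + 3·x, leaving 3·x^2 + 3·x + 9
  leading term 3·x^2: subtract (3)·g(x) = 3·x^2 + 3·x + 9, leaving 0
The remainder is 0, so f(x) = g(x) · h(x) with h(x) = x^2 + x + 3. Hence g | f, i.e. f ∈ (g).

Final answer: YES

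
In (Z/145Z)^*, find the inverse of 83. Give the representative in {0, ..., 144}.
Apply the extended Euclidean algorithm to (145, 83), tracking rows (r, s, t) with s·145 + t·83 = r. Each division r_prev = q·r_cur + r_new produces the new row as (previous row) − q·(current row):
  row A: (145, 1, 0)   [1·145 + 0·83 = 145]
  row B: (83, 0, 1)   [0·145 + 1·83 = 83]
  145 = 1·83 + 62   → row C = row A − 1·row B = (62, 1, −1)   [check: 1·145 − 1·83 = 62]
  83 = 1·62 + 21   → row D = row B − 1·row C = (21, −1, 2)   [check: −1·145 + 2·83 = 21]
  62 = 2·21 + 20   → row E = row C − 2·row D = (20, 3, −5)   [check: 3·145 − 5·83 = 20]
  21 = 1·20 + 1   → row F = row D − 1·row E = (1, −4, 7)   [check: −4·145 + 7·83 = 1]
  20 = 20·1 + 0   → remainder 0, stop. gcd = 1 (last nonzero row F).
The gcd is 1, so 83 is invertible mod 145. The last nonzero row gives −4·145 + 7·83 = 1, so t = 7. So 83^(−1) ≡ 7 (mod 145). Verify: 83 · 7 = 581 ≡ 1 (mod 145). ✓

Final answer: 83^(−1) ≡ 7 (mod 145)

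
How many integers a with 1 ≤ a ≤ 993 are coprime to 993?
The number of a ∈ {1, ..., 993} with gcd(a, 993) = 1 is by definition Euler's totient φ(993). φ is multiplicative, with φ(p^e) = p^e − p^(e−1). Factorise 993 = 3 · 331. Then
  φ(993) = (3 − 1) · (331 − 1) = 2 · 330 = 660.
So there are 660 such integers.

Final answer: 660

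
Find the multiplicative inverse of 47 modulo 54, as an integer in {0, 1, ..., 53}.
47^(−1) ≡ 23 (mod 54)

Apply the extended Euclidean algorithm to (54, 47), tracking rows (r, s, t) with s·54 + t·47 = r. Each division r_prev = q·r_cur + r_new produces the new row as (previous row) − q·(current row):
  row A: (54, 1, 0)   [1·54 + 0·47 = 54]
  row B: (47, 0, 1)   [0·54 + 1·47 = 47]
  54 = 1·47 + 7   → row C = row A − 1·row B = (7, 1, −1)   [check: 1·54 − 1·47 = 7]
  47 = 6·7 + 5   → row D = row B − 6·row C = (5, −6, 7)   [check: −6·54 + 7·47 = 5]
  7 = 1·5 + 2   → row E = row C − 1·row D = (2, 7, −8)   [check: 7·54 − 8·47 = 2]
  5 = 2·2 + 1   → row F = row D − 2·row E = (1, −20, 23)   [check: −20·54 + 23·47 = 1]
  2 = 2·1 + 0   → remainder 0, stop. gcd = 1 (last nonzero row F).
The gcd is 1, so 47 is invertible mod 54. The last nonzero row gives −20·54 + 23·47 = 1, so t = 23. So 47^(−1) ≡ 23 (mod 54). Verify: 47 · 23 = 1081 ≡ 1 (mod 54). ✓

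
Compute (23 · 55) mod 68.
Both factors are already reduced mod 68. 23 · 55 = 1265. Dividing by 68: 1265 = 18·68 + 41. So (23 · 55) mod 68 = 41.

Final answer: 41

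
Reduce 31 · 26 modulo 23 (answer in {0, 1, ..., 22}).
1

Reduce the factors first: 31 ≡ 8, 26 ≡ 3 (mod 23), so 31 · 26 ≡ 8 · 3 (mod 23). 8 · 3 = 24. Dividing by 23: 24 = 1·23 + 1. So (31 · 26) mod 23 = 1.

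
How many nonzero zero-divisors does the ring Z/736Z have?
In Z/736Z each nonzero element is either a unit (gcd with 736 is 1) or a zero-divisor (gcd > 1). The number of units is φ(736): factorise 736 = 2^5 · 23, so φ(736) = (2^5 − 2^4) · (23 − 1) = 16 · 22 = 352. The nonzero elements number 736 − 1 = 735. Hence the nonzero zero-divisors number 735 − 352 = 383.

Final answer: Z/736Z has 383 nonzero zero-divisors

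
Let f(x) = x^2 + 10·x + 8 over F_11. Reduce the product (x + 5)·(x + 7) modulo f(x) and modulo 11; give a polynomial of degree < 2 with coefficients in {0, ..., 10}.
Multiply as integer polynomials: a · b = x^2 + 12·x + 35. Reducing coefficients mod 11: a · b ≡ x^2 + x + 2. Now divide by f(x) = x^2 + 10·x + 8 in F_11[x], eliminating the leading term at each step:
  leading term x^2: subtract (1)·f(x) = x^2 + 10·x + 8, leaving 2·x + 5 (coefficients mod 11)
The degree is now < 2, so this is the remainder. Hence a · b ≡ 2·x + 5 in F_11[x]/(f).

Final answer: a · b ≡ 2·x + 5 (mod f(x))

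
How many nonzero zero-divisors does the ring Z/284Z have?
In Z/284Z each nonzero element is either a unit (gcd with 284 is 1) or a zero-divisor (gcd > 1). The number of units is φ(284): factorise 284 = 2^2 · 71, so φ(284) = (2^2 − 2^1) · (71 − 1) = 2 · 70 = 140. The nonzero elements number 284 − 1 = 283. Hence the nonzero zero-divisors number 283 − 140 = 143.

Final answer: Z/284Z has 143 nonzero zero-divisors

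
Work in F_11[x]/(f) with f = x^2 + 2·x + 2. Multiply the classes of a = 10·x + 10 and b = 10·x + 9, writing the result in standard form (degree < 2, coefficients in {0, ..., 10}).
a · b ≡ x (mod f(x))

Multiply as integer polynomials: a · b = 100·x^2 + 190·x + 90. Reducing coefficients mod 11: a · b ≡ x^2 + 3·x + 2. Now divide by f(x) = x^2 + 2·x + 2 in F_11[x], eliminating the leading term at each step:
  leading term x^2: subtract (1)·f(x) = x^2 + 2·x + 2, leaving x (coefficients mod 11)
The degree is now < 2, so this is the remainder. Hence a · b ≡ x in F_11[x]/(f).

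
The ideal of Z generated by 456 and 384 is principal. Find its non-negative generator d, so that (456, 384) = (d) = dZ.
In the PID Z, (a, b) is generated by gcd(a, b). Compute gcd(456, 384) with the extended Euclidean algorithm, tracking rows (r, s, t) with s·456 + t·384 = r:
  row A: (456, 1, 0)   [1·456 + 0·384 = 456]
  row B: (384, 0, 1)   [0·456 + 1·384 = 384]
  456 = 1·384 + 72   → row C = row A − 1·row B = (72, 1, −1)   [check: 1·456 − 1·384 = 72]
  384 = 5·72 + 24   → row D = row B − 5·row C = (24, −5, 6)   [check: −5·456 + 6·384 = 24]
  72 = 3·24 + 0   → remainder 0, stop. gcd = 24 (last nonzero row D).
So gcd(456, 384) = 24, with Bézout identity −5·456 + 6·384 = 24. Containment (⊇): the Bézout identity exhibits 24 as an element of (456, 384), giving (24) ⊆ (456, 384). Containment (⊆): since 24 | 456 and 24 | 384 (456 = 24·19, 384 = 24·16), every Z-linear combination of 456 and 384 is divisible by 24, so (456, 384) ⊆ (24). Therefore (456, 384) = (24), d = 24.

Final answer: (456, 384) = (24); d = 24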